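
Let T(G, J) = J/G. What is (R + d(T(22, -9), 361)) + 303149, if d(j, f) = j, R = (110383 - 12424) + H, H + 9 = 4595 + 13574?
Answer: 9223887/22 ≈ 4.1927e+5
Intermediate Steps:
H = 18160 (H = -9 + (4595 + 13574) = -9 + 18169 = 18160)
R = 116119 (R = (110383 - 12424) + 18160 = 97959 + 18160 = 116119)
(R + d(T(22, -9), 361)) + 303149 = (116119 - 9/22) + 303149 = 2554609/22 + 303149 = 9223887/22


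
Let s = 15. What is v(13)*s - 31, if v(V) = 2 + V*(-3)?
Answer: -586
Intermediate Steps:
v(V) = 2 - 3*V
v(13)*s - 31 = (2 - 3*13)*15 - 31 = (2 - 39)*15 - 31 = -37*15 - 31 = -555 - 31 = -586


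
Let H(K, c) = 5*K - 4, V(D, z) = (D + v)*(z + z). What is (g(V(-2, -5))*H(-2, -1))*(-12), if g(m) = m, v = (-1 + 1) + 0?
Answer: 3360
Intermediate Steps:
v = 0 (v = 0 + 0 = 0)
V(D, z) = 2*D*z (V(D, z) = (D + 0)*(z + z) = D*(2*z) = 2*D*z)
H(K, c) = -4 + 5*K
(g(V(-2, -5))*H(-2, -1))*(-12) = ((2*(-2)*(-5))*(-4 + 5*(-2)))*(-12) = (20*(-4 - 10))*(-12) = (20*(-14))*(-12) = -280*(-12) = 3360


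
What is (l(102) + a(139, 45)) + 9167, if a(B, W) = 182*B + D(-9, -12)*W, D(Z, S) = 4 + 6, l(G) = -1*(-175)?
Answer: 35090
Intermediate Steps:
l(G) = 175
D(Z, S) = 10
a(B, W) = 10*W + 182*B (a(B, W) = 182*B + 10*W = 10*W + 182*B)
(l(102) + a(139, 45)) + 9167 = (175 + (10*45 + 182*139)) + 9167 = (175 + (450 + 25298)) + 9167 = (175 + 25748) + 9167 = 25923 + 9167 = 35090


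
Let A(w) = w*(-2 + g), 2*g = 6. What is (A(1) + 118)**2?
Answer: 14161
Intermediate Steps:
g = 3 (g = (1/2)*6 = 3)
A(w) = w (A(w) = w*(-2 + 3) = w*1 = w)
(A(1) + 118)**2 = (1 + 118)**2 = 119**2 = 14161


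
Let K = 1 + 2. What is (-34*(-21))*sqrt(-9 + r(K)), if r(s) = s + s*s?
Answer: 714*sqrt(3) ≈ 1236.7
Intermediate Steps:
K = 3
r(s) = s + s**2
(-34*(-21))*sqrt(-9 + r(K)) = (-34*(-21))*sqrt(-9 + 3*(1 + 3)) = 714*sqrt(-9 + 3*4) = 714*sqrt(-9 + 12) = 714*sqrt(3)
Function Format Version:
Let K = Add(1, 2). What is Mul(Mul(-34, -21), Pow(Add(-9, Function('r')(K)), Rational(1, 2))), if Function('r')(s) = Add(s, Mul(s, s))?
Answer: Mul(714, Pow(3, Rational(1, 2))) ≈ 1236.7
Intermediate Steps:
K = 3
Function('r')(s) = Add(s, Pow(s, 2))
Mul(Mul(-34, -21), Pow(Add(-9, Function('r')(K)), Rational(1, 2))) = Mul(Mul(-34, -21), Pow(Add(-9, Mul(3, Add(1, 3))), Rational(1, 2))) = Mul(714, Pow(Add(-9, Mul(3, 4)), Rational(1, 2))) = Mul(714, Pow(Add(-9, 12), Rational(1, 2))) = Mul(714, Pow(3, Rational(1, 2)))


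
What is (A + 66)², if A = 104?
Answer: 28900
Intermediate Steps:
(A + 66)² = (104 + 66)² = 170² = 28900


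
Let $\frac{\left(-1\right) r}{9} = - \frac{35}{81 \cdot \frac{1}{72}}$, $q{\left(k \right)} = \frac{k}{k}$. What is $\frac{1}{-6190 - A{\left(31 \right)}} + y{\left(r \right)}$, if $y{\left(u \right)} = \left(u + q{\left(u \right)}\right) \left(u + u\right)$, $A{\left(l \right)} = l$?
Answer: $\frac{978936559}{6221} \approx 1.5736 \cdot 10^{5}$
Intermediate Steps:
$q{\left(k \right)} = 1$
$r = 280$ ($r = - 9 \left(- \frac{35}{81 \cdot \frac{1}{72}}\right) = - 9 \left(- \frac{35}{\frac{9}{8}}\right) = - 9 \left(\left(-35\right) \frac{8}{9}\right) = \left(-9\right) \left(- \frac{280}{9}\right) = 280$)
$y{\left(u \right)} = 2 u \left(1 + u\right)$ ($y{\left(u \right)} = \left(u + 1\right) \left(u + u\right) = \left(1 + u\right) 2 u = 2 u \left(1 + u\right)$)
$\frac{1}{-6190 - A{\left(31 \right)}} + y{\left(r \right)} = \frac{1}{-6190 - 31} + 2 \cdot 280 \left(1 + 280\right) = \frac{1}{-6190 - 31} + 2 \cdot 280 \cdot 281 = \frac{1}{-6221} + 157360 = - \frac{1}{6221} + 157360 = \frac{978936559}{6221}$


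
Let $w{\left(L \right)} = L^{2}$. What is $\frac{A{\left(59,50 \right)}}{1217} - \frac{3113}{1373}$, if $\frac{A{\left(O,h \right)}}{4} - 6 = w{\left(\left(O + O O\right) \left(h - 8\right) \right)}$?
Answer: $\frac{121404733505231}{1670941} \approx 7.2657 \cdot 10^{7}$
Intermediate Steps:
$A{\left(O,h \right)} = 24 + 4 \left(-8 + h\right)^{2} \left(O + O^{2}\right)^{2}$ ($A{\left(O,h \right)} = 24 + 4 \left(\left(O + O O\right) \left(h - 8\right)\right)^{2} = 24 + 4 \left(\left(O + O^{2}\right) \left(-8 + h\right)\right)^{2} = 24 + 4 \left(\left(-8 + h\right) \left(O + O^{2}\right)\right)^{2} = 24 + 4 \left(-8 + h\right)^{2} \left(O + O^{2}\right)^{2}$)
$\frac{A{\left(59,50 \right)}}{1217} - \frac{3113}{1373} = \frac{24 + 4 \cdot 59^{2} \left(-8 + 50 - 472 + 59 \cdot 50\right)^{2}}{1217} - \frac{3113}{1373} = \left(24 + 4 \cdot 3481 \left(-8 + 50 - 472 + 2950\right)^{2}\right) \frac{1}{1217} - \frac{3113}{1373} = \left(24 + 4 \cdot 3481 \cdot 2520^{2}\right) \frac{1}{1217} - \frac{3113}{1373} = \left(24 + 4 \cdot 3481 \cdot 6350400\right) \frac{1}{1217} - \frac{3113}{1373} = \left(24 + 88422969600\right) \frac{1}{1217} - \frac{3113}{1373} = 88422969624 \cdot \frac{1}{1217} - \frac{3113}{1373} = \frac{88422969624}{1217} - \frac{3113}{1373} = \frac{121404733505231}{1670941}$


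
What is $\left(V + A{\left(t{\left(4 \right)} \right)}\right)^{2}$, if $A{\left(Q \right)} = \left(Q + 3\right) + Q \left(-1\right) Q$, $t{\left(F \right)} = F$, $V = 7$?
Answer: $4$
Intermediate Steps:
$A{\left(Q \right)} = 3 + Q - Q^{2}$ ($A{\left(Q \right)} = \left(3 + Q\right) + - Q Q = \left(3 + Q\right) - Q^{2} = 3 + Q - Q^{2}$)
$\left(V + A{\left(t{\left(4 \right)} \right)}\right)^{2} = \left(7 + \left(3 + 4 - 4^{2}\right)\right)^{2} = \left(7 + \left(3 + 4 - 16\right)\right)^{2} = \left(7 - 9\right)^{2} = \left(-2\right)^{2} = 4$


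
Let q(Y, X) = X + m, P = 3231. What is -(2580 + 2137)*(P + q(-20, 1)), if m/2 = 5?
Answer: -15292514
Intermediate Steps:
m = 10 (m = 2*5 = 10)
q(Y, X) = 10 + X (q(Y, X) = X + 10 = 10 + X)
-(2580 + 2137)*(P + q(-20, 1)) = -(2580 + 2137)*(3231 + (10 + 1)) = -4717*(3231 + 11) = -4717*3242 = -1*15292514 = -15292514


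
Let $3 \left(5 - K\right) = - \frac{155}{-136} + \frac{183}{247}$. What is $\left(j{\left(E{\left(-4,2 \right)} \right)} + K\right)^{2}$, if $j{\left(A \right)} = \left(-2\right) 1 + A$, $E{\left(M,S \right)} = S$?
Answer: $\frac{194222659849}{10155802176} \approx 19.124$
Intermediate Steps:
$j{\left(A \right)} = -2 + A$
$K = \frac{440707}{100776}$ ($K = 5 - \frac{- \frac{155}{-136} + \frac{183}{247}}{3} = 5 - \frac{\left(-155\right) \left(- \frac{1}{136}\right) + 183 \cdot \frac{1}{247}}{3} = 5 - \frac{\frac{155}{136} + \frac{183}{247}}{3} = 5 - \frac{63173}{100776} = \frac{440707}{100776} \approx 4.3731$)
$\left(j{\left(E{\left(-4,2 \right)} \right)} + K\right)^{2} = \left(\left(-2 + 2\right) + \frac{440707}{100776}\right)^{2} = \left(0 + \frac{440707}{100776}\right)^{2} = \left(\frac{440707}{100776}\right)^{2} = \frac{194222659849}{10155802176}$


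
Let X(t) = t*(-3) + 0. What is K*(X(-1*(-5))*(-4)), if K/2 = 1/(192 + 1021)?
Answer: 120/1213 ≈ 0.098928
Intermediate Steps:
X(t) = -3*t (X(t) = -3*t + 0 = -3*t)
K = 2/1213 (K = 2/(192 + 1021) = 2/1213 ≈ 0.0016488)
K*(X(-1*(-5))*(-4)) = 2*(-(-3)*(-5)*(-4))/1213 = 2*(-3*5*(-4))/1213 = 2*(-15*(-4))/1213 = (2/1213)*60 = 120/1213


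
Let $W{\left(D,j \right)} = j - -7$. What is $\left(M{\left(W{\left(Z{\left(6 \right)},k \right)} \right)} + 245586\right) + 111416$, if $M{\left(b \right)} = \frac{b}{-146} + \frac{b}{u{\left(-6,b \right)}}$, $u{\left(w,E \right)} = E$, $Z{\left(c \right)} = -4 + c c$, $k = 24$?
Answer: $\frac{52122407}{146} \approx 3.57 \cdot 10^{5}$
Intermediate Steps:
$Z{\left(c \right)} = -4 + c^{2}$
$W{\left(D,j \right)} = 7 + j$ ($W{\left(D,j \right)} = j + 7 = 7 + j$)
$M{\left(b \right)} = 1 - \frac{b}{146}$ ($M{\left(b \right)} = \frac{b}{-146} + \frac{b}{b} = b \left(- \frac{1}{146}\right) + 1 = - \frac{b}{146} + 1 = 1 - \frac{b}{146}$)
$\left(M{\left(W{\left(Z{\left(6 \right)},k \right)} \right)} + 245586\right) + 111416 = \left(\left(1 - \frac{7 + 24}{146}\right) + 245586\right) + 111416 = \left(\left(1 - \frac{31}{146}\right) + 245586\right) + 111416 = \left(\frac{115}{146} + 245586\right) + 111416 = \frac{35855671}{146} + 111416 = \frac{52122407}{146}$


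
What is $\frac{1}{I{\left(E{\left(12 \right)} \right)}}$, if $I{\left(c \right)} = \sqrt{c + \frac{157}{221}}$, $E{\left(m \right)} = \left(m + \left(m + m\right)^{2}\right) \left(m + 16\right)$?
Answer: $\frac{\sqrt{804152921}}{3638701} \approx 0.0077933$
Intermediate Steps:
$E{\left(m \right)} = \left(16 + m\right) \left(m + 4 m^{2}\right)$ ($E{\left(m \right)} = \left(m + \left(2 m\right)^{2}\right) \left(16 + m\right) = \left(m + 4 m^{2}\right) \left(16 + m\right) = \left(16 + m\right) \left(m + 4 m^{2}\right)$)
$I{\left(c \right)} = \sqrt{\frac{157}{221} + c}$ ($I{\left(c \right)} = \sqrt{c + 157 \cdot \frac{1}{221}} = \sqrt{c + \frac{157}{221}} = \sqrt{\frac{157}{221} + c}$)
$\frac{1}{I{\left(E{\left(12 \right)} \right)}} = \frac{1}{\frac{1}{221} \sqrt{34697 + 48841 \cdot 12 \left(16 + 4 \cdot 12^{2} + 65 \cdot 12\right)}} = \frac{1}{\frac{1}{221} \sqrt{34697 + 48841 \cdot 12 \left(16 + 4 \cdot 144 + 780\right)}} = \frac{1}{\frac{1}{221} \sqrt{34697 + 48841 \cdot 12 \left(16 + 576 + 780\right)}} = \frac{1}{\frac{1}{221} \sqrt{34697 + 48841 \cdot 12 \cdot 1372}} = \frac{1}{\frac{1}{221} \sqrt{34697 + 48841 \cdot 16464}} = \frac{1}{\frac{1}{221} \sqrt{34697 + 804118224}} = \frac{1}{\frac{1}{221} \sqrt{804152921}} = \frac{\sqrt{804152921}}{3638701}$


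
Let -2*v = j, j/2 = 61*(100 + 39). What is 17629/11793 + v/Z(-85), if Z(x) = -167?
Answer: 102936890/1969431 ≈ 52.267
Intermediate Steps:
j = 16958 (j = 2*(61*(100 + 39)) = 2*(61*139) = 2*8479 = 16958)
v = -8479 (v = -½*16958 = -8479)
17629/11793 + v/Z(-85) = 17629/11793 - 8479/(-167) = 17629*(1/11793) - 8479*(-1/167) = 17629/11793 + 8479/167 = 102936890/1969431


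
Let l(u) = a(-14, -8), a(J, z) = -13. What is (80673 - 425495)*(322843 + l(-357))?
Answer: -111318886260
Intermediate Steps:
l(u) = -13
(80673 - 425495)*(322843 + l(-357)) = (80673 - 425495)*(322843 - 13) = -344822*322830 = -111318886260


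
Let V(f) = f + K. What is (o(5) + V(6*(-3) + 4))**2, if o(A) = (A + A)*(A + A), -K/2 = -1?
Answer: 7744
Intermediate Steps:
K = 2 (K = -2*(-1) = 2)
V(f) = 2 + f (V(f) = f + 2 = 2 + f)
o(A) = 4*A**2 (o(A) = (2*A)*(2*A) = 4*A**2)
(o(5) + V(6*(-3) + 4))**2 = (4*5**2 + (2 + (6*(-3) + 4)))**2 = (4*25 + (2 + (-18 + 4)))**2 = (100 + (2 - 14))**2 = (100 - 12)**2 = 88**2 = 7744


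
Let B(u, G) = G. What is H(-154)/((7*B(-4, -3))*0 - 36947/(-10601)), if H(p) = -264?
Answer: -2798664/36947 ≈ -75.748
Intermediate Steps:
H(-154)/((7*B(-4, -3))*0 - 36947/(-10601)) = -264/((7*(-3))*0 - 36947/(-10601)) = -264/(-21*0 - 36947*(-1)/10601) = -264/(0 - 1*(-36947/10601)) = -264/(0 + 36947/10601) = -264/36947/10601 = -264*10601/36947 = -2798664/36947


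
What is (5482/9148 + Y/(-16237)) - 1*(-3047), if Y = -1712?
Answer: 226347048091/74268038 ≈ 3047.7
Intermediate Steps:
(5482/9148 + Y/(-16237)) - 1*(-3047) = (5482/9148 - 1712/(-16237)) - 1*(-3047) = (5482*(1/9148) - 1712*(-1/16237)) + 3047 = (2741/4574 + 1712/16237) + 3047 = 52336305/74268038 + 3047 = 226347048091/74268038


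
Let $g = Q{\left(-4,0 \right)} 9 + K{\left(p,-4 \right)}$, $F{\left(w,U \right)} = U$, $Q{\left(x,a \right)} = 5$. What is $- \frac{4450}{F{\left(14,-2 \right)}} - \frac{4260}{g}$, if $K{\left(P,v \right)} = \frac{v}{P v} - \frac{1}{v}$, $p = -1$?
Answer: $\frac{125595}{59} \approx 2128.7$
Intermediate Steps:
$K{\left(P,v \right)} = \frac{1}{P} - \frac{1}{v}$ ($K{\left(P,v \right)} = v \frac{1}{P v} - \frac{1}{v} = \frac{1}{P} - \frac{1}{v}$)
$g = \frac{177}{4}$ ($g = 5 \cdot 9 + \frac{-4 - -1}{\left(-1\right) \left(-4\right)} = 45 - - \frac{-4 + 1}{4} = 45 - \left(- \frac{1}{4}\right) \left(-3\right) = 45 - \frac{3}{4} = \frac{177}{4} \approx 44.25$)
$- \frac{4450}{F{\left(14,-2 \right)}} - \frac{4260}{g} = - \frac{4450}{-2} - \frac{4260}{\frac{177}{4}} = \left(-4450\right) \left(- \frac{1}{2}\right) - \frac{5680}{59} = 2225 - \frac{5680}{59} = \frac{125595}{59}$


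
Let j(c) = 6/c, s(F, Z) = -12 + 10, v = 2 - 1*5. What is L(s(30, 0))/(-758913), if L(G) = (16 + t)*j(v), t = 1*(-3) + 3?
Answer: 32/758913 ≈ 4.2166e-5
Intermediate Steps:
v = -3 (v = 2 - 5 = -3)
t = 0 (t = -3 + 3 = 0)
s(F, Z) = -2
L(G) = -32 (L(G) = (16 + 0)*(6/(-3)) = 16*(6*(-⅓)) = 16*(-2) = -32)
L(s(30, 0))/(-758913) = -32/(-758913) = -32*(-1/758913) = 32/758913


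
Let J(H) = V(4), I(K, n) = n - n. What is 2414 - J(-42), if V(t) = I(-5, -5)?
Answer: 2414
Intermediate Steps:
I(K, n) = 0
V(t) = 0
J(H) = 0
2414 - J(-42) = 2414 - 1*0 = 2414 + 0 = 2414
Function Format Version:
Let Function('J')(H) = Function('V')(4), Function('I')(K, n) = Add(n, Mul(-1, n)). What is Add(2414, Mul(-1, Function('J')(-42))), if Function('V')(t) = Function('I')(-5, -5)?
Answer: 2414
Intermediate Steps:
Function('I')(K, n) = 0
Function('V')(t) = 0
Function('J')(H) = 0
Add(2414, Mul(-1, Function('J')(-42))) = Add(2414, Mul(-1, 0)) = Add(2414, 0) = 2414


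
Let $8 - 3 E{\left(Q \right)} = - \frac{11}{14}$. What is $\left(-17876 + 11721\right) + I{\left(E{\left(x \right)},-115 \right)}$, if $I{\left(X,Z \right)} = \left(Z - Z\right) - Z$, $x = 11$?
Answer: $-6040$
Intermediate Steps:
$E{\left(Q \right)} = \frac{41}{14}$ ($E{\left(Q \right)} = \frac{8}{3} - \frac{\left(-11\right) \frac{1}{14}}{3} = \frac{8}{3} - - \frac{11}{42} = \frac{8}{3} + \frac{11}{42} = \frac{41}{14}$)
$I{\left(X,Z \right)} = - Z$ ($I{\left(X,Z \right)} = 0 - Z = - Z$)
$\left(-17876 + 11721\right) + I{\left(E{\left(x \right)},-115 \right)} = \left(-17876 + 11721\right) - -115 = -6155 + 115 = -6040$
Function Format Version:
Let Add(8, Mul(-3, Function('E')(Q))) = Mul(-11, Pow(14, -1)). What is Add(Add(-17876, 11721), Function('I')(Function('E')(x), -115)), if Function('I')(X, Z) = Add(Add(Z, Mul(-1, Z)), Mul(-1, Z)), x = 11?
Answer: -6040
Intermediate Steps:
Function('E')(Q) = Rational(41, 14) (Function('E')(Q) = Add(Rational(8, 3), Mul(Rational(-1, 3), Mul(-11, Pow(14, -1)))) = Add(Rational(8, 3), Mul(Rational(-1, 3), Mul(-11, Rational(1, 14)))) = Add(Rational(8, 3), Mul(Rational(-1, 3), Rational(-11, 14))) = Add(Rational(8, 3), Rational(11, 42)) = Rational(41, 14))
Function('I')(X, Z) = Mul(-1, Z) (Function('I')(X, Z) = Add(0, Mul(-1, Z)) = Mul(-1, Z))
Add(Add(-17876, 11721), Function('I')(Function('E')(x), -115)) = Add(Add(-17876, 11721), Mul(-1, -115)) = Add(-6155, 115) = -6040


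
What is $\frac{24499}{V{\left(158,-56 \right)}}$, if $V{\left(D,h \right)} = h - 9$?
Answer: $- \frac{24499}{65} \approx -376.91$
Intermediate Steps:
$V{\left(D,h \right)} = -9 + h$
$\frac{24499}{V{\left(158,-56 \right)}} = \frac{24499}{-9 - 56} = \frac{24499}{-65} = 24499 \left(- \frac{1}{65}\right) = - \frac{24499}{65}$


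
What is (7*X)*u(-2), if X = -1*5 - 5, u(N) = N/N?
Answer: -70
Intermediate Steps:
u(N) = 1
X = -10 (X = -5 - 5 = -10)
(7*X)*u(-2) = (7*(-10))*1 = -70*1 = -70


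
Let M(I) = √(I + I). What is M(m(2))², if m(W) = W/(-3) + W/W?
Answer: ⅔ ≈ 0.66667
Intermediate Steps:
m(W) = 1 - W/3 (m(W) = W*(-⅓) + 1 = -W/3 + 1 = 1 - W/3)
M(I) = √2*√I (M(I) = √(2*I) = √2*√I)
M(m(2))² = (√2*√(1 - ⅓*2))² = (√2*√(1 - ⅔))² = (√2*√(⅓))² = (√2*(√3/3))² = (√6/3)² = ⅔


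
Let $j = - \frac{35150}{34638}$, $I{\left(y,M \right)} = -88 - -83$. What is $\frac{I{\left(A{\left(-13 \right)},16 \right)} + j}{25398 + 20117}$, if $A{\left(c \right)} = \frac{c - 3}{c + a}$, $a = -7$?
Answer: $- \frac{20834}{157654857} \approx -0.00013215$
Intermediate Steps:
$A{\left(c \right)} = \frac{-3 + c}{-7 + c}$ ($A{\left(c \right)} = \frac{c - 3}{c - 7} = \frac{-3 + c}{-7 + c}$)
$I{\left(y,M \right)} = -5$ ($I{\left(y,M \right)} = -88 + 83 = -5$)
$j = - \frac{17575}{17319}$ ($j = \left(-35150\right) \frac{1}{34638} = - \frac{17575}{17319} \approx -1.0148$)
$\frac{I{\left(A{\left(-13 \right)},16 \right)} + j}{25398 + 20117} = \frac{-5 - \frac{17575}{17319}}{25398 + 20117} = - \frac{104170}{17319 \cdot 45515} = \left(- \frac{104170}{17319}\right) \frac{1}{45515} = - \frac{20834}{157654857}$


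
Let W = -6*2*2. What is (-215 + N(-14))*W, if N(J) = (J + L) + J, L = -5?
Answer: 5952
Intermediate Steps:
N(J) = -5 + 2*J (N(J) = (J - 5) + J = (-5 + J) + J = -5 + 2*J)
W = -24 (W = -12*2 = -24)
(-215 + N(-14))*W = (-215 + (-5 + 2*(-14)))*(-24) = (-215 + (-5 - 28))*(-24) = (-215 - 33)*(-24) = -248*(-24) = 5952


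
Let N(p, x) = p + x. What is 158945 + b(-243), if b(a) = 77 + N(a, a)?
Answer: 158536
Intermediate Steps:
b(a) = 77 + 2*a (b(a) = 77 + (a + a) = 77 + 2*a)
158945 + b(-243) = 158945 + (77 + 2*(-243)) = 158945 + (77 - 486) = 158945 - 409 = 158536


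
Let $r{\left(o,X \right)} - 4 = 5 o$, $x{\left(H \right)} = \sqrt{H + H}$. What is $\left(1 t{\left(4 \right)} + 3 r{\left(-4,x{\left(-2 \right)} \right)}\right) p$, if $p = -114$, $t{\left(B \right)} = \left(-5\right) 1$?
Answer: $6042$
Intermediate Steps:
$x{\left(H \right)} = \sqrt{2} \sqrt{H}$ ($x{\left(H \right)} = \sqrt{2 H} = \sqrt{2} \sqrt{H}$)
$t{\left(B \right)} = -5$
$r{\left(o,X \right)} = 4 + 5 o$
$\left(1 t{\left(4 \right)} + 3 r{\left(-4,x{\left(-2 \right)} \right)}\right) p = \left(1 \left(-5\right) + 3 \left(4 + 5 \left(-4\right)\right)\right) \left(-114\right) = \left(-5 + 3 \left(4 - 20\right)\right) \left(-114\right) = \left(-5 + 3 \left(-16\right)\right) \left(-114\right) = \left(-5 - 48\right) \left(-114\right) = \left(-53\right) \left(-114\right) = 6042$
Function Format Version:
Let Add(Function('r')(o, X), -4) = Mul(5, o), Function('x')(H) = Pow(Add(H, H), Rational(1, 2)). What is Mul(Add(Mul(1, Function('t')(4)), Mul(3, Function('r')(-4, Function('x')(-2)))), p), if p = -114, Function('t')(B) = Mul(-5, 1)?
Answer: 6042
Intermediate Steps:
Function('x')(H) = Mul(Pow(2, Rational(1, 2)), Pow(H, Rational(1, 2))) (Function('x')(H) = Pow(Mul(2, H), Rational(1, 2)) = Mul(Pow(2, Rational(1, 2)), Pow(H, Rational(1, 2))))
Function('t')(B) = -5
Function('r')(o, X) = Add(4, Mul(5, o))
Mul(Add(Mul(1, Function('t')(4)), Mul(3, Function('r')(-4, Function('x')(-2)))), p) = Mul(Add(Mul(1, -5), Mul(3, Add(4, Mul(5, -4)))), -114) = Mul(Add(-5, Mul(3, Add(4, -20))), -114) = Mul(Add(-5, Mul(3, -16)), -114) = Mul(Add(-5, -48), -114) = Mul(-53, -114) = 6042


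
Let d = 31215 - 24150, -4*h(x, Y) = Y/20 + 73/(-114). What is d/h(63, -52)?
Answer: 16108200/1847 ≈ 8721.3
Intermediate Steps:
h(x, Y) = 73/456 - Y/80 (h(x, Y) = -(Y/20 + 73/(-114))/4 = -(Y*(1/20) + 73*(-1/114))/4 = -(Y/20 - 73/114)/4 = -(-73/114 + Y/20)/4 = 73/456 - Y/80)
d = 7065
d/h(63, -52) = 7065/(73/456 - 1/80*(-52)) = 7065/(73/456 + 13/20) = 7065/(1847/2280) = 7065*(2280/1847) = 16108200/1847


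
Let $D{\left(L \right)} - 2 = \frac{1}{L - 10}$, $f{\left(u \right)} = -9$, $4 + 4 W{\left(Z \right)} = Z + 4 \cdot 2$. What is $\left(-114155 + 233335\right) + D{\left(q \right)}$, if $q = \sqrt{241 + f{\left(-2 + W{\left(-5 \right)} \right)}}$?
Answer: $\frac{7866017}{66} + \frac{\sqrt{58}}{66} \approx 1.1918 \cdot 10^{5}$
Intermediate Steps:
$W{\left(Z \right)} = 1 + \frac{Z}{4}$ ($W{\left(Z \right)} = -1 + \frac{Z + 4 \cdot 2}{4} = -1 + \frac{Z + 8}{4} = -1 + \frac{8 + Z}{4} = -1 + \left(2 + \frac{Z}{4}\right) = 1 + \frac{Z}{4}$)
$q = 2 \sqrt{58}$ ($q = \sqrt{241 - 9} = \sqrt{232} = 2 \sqrt{58} \approx 15.232$)
$D{\left(L \right)} = 2 + \frac{1}{-10 + L}$ ($D{\left(L \right)} = 2 + \frac{1}{L - 10} = 2 + \frac{1}{-10 + L}$)
$\left(-114155 + 233335\right) + D{\left(q \right)} = \left(-114155 + 233335\right) + \frac{-19 + 2 \cdot 2 \sqrt{58}}{-10 + 2 \sqrt{58}} = 119180 + \frac{-19 + 4 \sqrt{58}}{-10 + 2 \sqrt{58}}$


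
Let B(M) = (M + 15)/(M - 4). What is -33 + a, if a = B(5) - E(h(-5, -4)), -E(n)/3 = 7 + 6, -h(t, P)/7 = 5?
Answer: 26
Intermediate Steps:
h(t, P) = -35 (h(t, P) = -7*5 = -35)
E(n) = -39 (E(n) = -3*(7 + 6) = -3*13 = -39)
B(M) = (15 + M)/(-4 + M)
a = 59 (a = (15 + 5)/(-4 + 5) - 1*(-39) = 20/1 + 39 = 1*20 + 39 = 20 + 39 = 59)
-33 + a = -33 + 59 = 26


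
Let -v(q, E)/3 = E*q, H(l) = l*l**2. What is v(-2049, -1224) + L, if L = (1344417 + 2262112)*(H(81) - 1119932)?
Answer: -2122417381667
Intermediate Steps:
H(l) = l**3
v(q, E) = -3*E*q
L = -2122409857739 (L = (1344417 + 2262112)*(81**3 - 1119932) = 3606529*(531441 - 1119932) = 3606529*(-588491) = -2122409857739)
v(-2049, -1224) + L = -3*(-1224)*(-2049) - 2122409857739 = -7523928 - 2122409857739 = -2122417381667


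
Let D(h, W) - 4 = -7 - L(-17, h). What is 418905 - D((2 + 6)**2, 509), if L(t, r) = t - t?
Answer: 418908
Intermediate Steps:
L(t, r) = 0
D(h, W) = -3 (D(h, W) = 4 + (-7 - 1*0) = 4 + (-7 + 0) = 4 - 7 = -3)
418905 - D((2 + 6)**2, 509) = 418905 - 1*(-3) = 418905 + 3 = 418908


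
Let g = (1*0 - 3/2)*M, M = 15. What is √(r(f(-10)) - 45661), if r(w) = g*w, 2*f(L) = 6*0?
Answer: I*√45661 ≈ 213.68*I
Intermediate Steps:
f(L) = 0 (f(L) = (6*0)/2 = (½)*0 = 0)
g = -45/2 (g = (1*0 - 3/2)*15 = (0 - 3*½)*15 = (0 - 3/2)*15 = -3/2*15 = -45/2 ≈ -22.500)
r(w) = -45*w/2
√(r(f(-10)) - 45661) = √(-45/2*0 - 45661) = √(0 - 45661) = √(-45661) = I*√45661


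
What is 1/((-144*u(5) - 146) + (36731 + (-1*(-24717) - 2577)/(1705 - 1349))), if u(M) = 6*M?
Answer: 89/2877120 ≈ 3.0934e-5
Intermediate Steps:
1/((-144*u(5) - 146) + (36731 + (-1*(-24717) - 2577)/(1705 - 1349))) = 1/((-864*5 - 146) + (36731 + (-1*(-24717) - 2577)/(1705 - 1349))) = 1/((-144*30 - 146) + (36731 + (24717 - 2577)/356)) = 1/((-4320 - 146) + (36731 + 22140*(1/356))) = 1/(-4466 + (36731 + 5535/89)) = 1/(-4466 + 3274594/89) = 1/(2877120/89) = 89/2877120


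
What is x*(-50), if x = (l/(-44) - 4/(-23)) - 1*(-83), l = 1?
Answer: -2103725/506 ≈ -4157.6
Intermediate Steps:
x = 84149/1012 (x = (1/(-44) - 4/(-23)) - 1*(-83) = (1*(-1/44) - 4*(-1/23)) + 83 = (-1/44 + 4/23) + 83 = 153/1012 + 83 = 84149/1012 ≈ 83.151)
x*(-50) = (84149/1012)*(-50) = -2103725/506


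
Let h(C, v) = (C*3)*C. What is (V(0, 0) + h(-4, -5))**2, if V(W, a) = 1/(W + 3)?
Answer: 21025/9 ≈ 2336.1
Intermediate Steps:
h(C, v) = 3*C**2 (h(C, v) = (3*C)*C = 3*C**2)
V(W, a) = 1/(3 + W)
(V(0, 0) + h(-4, -5))**2 = (1/(3 + 0) + 3*(-4)**2)**2 = (1/3 + 3*16)**2 = (1/3 + 48)**2 = (145/3)**2 = 21025/9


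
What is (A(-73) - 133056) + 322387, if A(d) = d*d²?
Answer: -199686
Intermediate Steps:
A(d) = d³
(A(-73) - 133056) + 322387 = ((-73)³ - 133056) + 322387 = (-389017 - 133056) + 322387 = -522073 + 322387 = -199686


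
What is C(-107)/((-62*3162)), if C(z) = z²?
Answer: -11449/196044 ≈ -0.058400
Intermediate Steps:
C(-107)/((-62*3162)) = (-107)²/((-62*3162)) = 11449/(-196044) = 11449*(-1/196044) = -11449/196044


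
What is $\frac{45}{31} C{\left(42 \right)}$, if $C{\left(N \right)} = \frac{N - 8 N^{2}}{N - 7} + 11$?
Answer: $- \frac{17595}{31} \approx -567.58$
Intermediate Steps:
$C{\left(N \right)} = 11 + \frac{N - 8 N^{2}}{-7 + N}$ ($C{\left(N \right)} = \frac{N - 8 N^{2}}{-7 + N} + 11 = 11 + \frac{N - 8 N^{2}}{-7 + N}$)
$\frac{45}{31} C{\left(42 \right)} = \frac{45}{31} \frac{-77 - 8 \cdot 42^{2} + 12 \cdot 42}{-7 + 42} = 45 \cdot \frac{1}{31} \frac{-77 - 14112 + 504}{35} = \frac{45 \frac{-77 - 14112 + 504}{35}}{31} = \frac{45 \cdot \frac{1}{35} \left(-13685\right)}{31} = \frac{45}{31} \left(-391\right) = - \frac{17595}{31}$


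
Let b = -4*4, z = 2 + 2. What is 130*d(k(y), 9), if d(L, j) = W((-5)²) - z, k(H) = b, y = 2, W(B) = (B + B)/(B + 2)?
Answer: -7540/27 ≈ -279.26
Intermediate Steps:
z = 4
W(B) = 2*B/(2 + B) (W(B) = (2*B)/(2 + B) = 2*B/(2 + B))
b = -16
k(H) = -16
d(L, j) = -58/27 (d(L, j) = 2*(-5)²/(2 + (-5)²) - 1*4 = 2*25/(2 + 25) - 4 = 2*25/27 - 4 = 2*25*(1/27) - 4 = 50/27 - 4 = -58/27)
130*d(k(y), 9) = 130*(-58/27) = -7540/27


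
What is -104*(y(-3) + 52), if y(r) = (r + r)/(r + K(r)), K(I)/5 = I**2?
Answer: -37752/7 ≈ -5393.1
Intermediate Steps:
K(I) = 5*I**2
y(r) = 2*r/(r + 5*r**2) (y(r) = (r + r)/(r + 5*r**2) = (2*r)/(r + 5*r**2) = 2*r/(r + 5*r**2))
-104*(y(-3) + 52) = -104*(2/(1 + 5*(-3)) + 52) = -104*(2/(1 - 15) + 52) = -104*(2/(-14) + 52) = -104*(2*(-1/14) + 52) = -104*(-1/7 + 52) = -104*363/7 = -37752/7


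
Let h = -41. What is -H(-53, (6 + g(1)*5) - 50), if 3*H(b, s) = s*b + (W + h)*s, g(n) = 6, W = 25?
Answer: -322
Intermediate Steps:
H(b, s) = -16*s/3 + b*s/3 (H(b, s) = (s*b + (25 - 41)*s)/3 = (b*s - 16*s)/3 = (-16*s + b*s)/3 = -16*s/3 + b*s/3)
-H(-53, (6 + g(1)*5) - 50) = -((6 + 6*5) - 50)*(-16 - 53)/3 = -((6 + 30) - 50)*(-69)/3 = -(36 - 50)*(-69)/3 = -(-14)*(-69)/3 = -1*322 = -322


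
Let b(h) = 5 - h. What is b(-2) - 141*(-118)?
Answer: 16645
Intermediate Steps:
b(-2) - 141*(-118) = (5 - 1*(-2)) - 141*(-118) = (5 + 2) + 16638 = 7 + 16638 = 16645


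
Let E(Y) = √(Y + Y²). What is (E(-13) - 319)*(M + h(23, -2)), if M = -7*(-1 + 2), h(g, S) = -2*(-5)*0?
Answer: 2233 - 14*√39 ≈ 2145.6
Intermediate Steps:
h(g, S) = 0 (h(g, S) = 10*0 = 0)
M = -7 (M = -7*1 = -7)
(E(-13) - 319)*(M + h(23, -2)) = (√(-13*(1 - 13)) - 319)*(-7 + 0) = (√(-13*(-12)) - 319)*(-7) = (√156 - 319)*(-7) = (2*√39 - 319)*(-7) = (-319 + 2*√39)*(-7) = 2233 - 14*√39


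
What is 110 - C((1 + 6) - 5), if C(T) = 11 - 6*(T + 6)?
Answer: 147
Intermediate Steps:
C(T) = -25 - 6*T (C(T) = 11 - 6*(6 + T) = 11 + (-36 - 6*T) = -25 - 6*T)
110 - C((1 + 6) - 5) = 110 - (-25 - 6*((1 + 6) - 5)) = 110 - (-25 - 6*(7 - 5)) = 110 - (-25 - 6*2) = 110 - (-25 - 12) = 110 - 1*(-37) = 110 + 37 = 147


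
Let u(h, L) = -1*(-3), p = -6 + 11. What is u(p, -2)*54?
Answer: 162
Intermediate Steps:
p = 5
u(h, L) = 3
u(p, -2)*54 = 3*54 = 162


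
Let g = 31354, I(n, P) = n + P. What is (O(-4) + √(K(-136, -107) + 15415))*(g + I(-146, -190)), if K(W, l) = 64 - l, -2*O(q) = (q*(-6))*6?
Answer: -2233296 + 31018*√15586 ≈ 1.6391e+6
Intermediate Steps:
O(q) = 18*q (O(q) = -q*(-6)*6/2 = -(-6*q)*6/2 = -(-18)*q = 18*q)
I(n, P) = P + n
(O(-4) + √(K(-136, -107) + 15415))*(g + I(-146, -190)) = (18*(-4) + √((64 - 1*(-107)) + 15415))*(31354 + (-190 - 146)) = (-72 + √((64 + 107) + 15415))*(31354 - 336) = (-72 + √(171 + 15415))*31018 = (-72 + √15586)*31018 = -2233296 + 31018*√15586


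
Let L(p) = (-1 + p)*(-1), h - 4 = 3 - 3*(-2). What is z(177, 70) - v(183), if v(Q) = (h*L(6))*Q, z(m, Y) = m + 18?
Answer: 12090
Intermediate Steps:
h = 13 (h = 4 + (3 - 3*(-2)) = 4 + (3 + 6) = 4 + 9 = 13)
z(m, Y) = 18 + m
L(p) = 1 - p
v(Q) = -65*Q (v(Q) = (13*(1 - 1*6))*Q = (13*(1 - 6))*Q = (13*(-5))*Q = -65*Q)
z(177, 70) - v(183) = (18 + 177) - (-65)*183 = 195 - 1*(-11895) = 195 + 11895 = 12090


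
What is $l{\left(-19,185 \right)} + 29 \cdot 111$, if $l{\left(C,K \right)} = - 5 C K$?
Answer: $20794$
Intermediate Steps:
$l{\left(C,K \right)} = - 5 C K$
$l{\left(-19,185 \right)} + 29 \cdot 111 = \left(-5\right) \left(-19\right) 185 + 29 \cdot 111 = 17575 + 3219 = 20794$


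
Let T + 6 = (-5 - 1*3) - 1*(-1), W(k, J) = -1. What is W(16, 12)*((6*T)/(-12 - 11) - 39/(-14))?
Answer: -1989/322 ≈ -6.1770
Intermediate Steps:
T = -13 (T = -6 + ((-5 - 1*3) - 1*(-1)) = -6 + ((-5 - 3) + 1) = -6 + (-8 + 1) = -6 - 7 = -13)
W(16, 12)*((6*T)/(-12 - 11) - 39/(-14)) = -((6*(-13))/(-12 - 11) - 39/(-14)) = -(-78/(-23) - 39*(-1/14)) = -(-78*(-1/23) + 39/14) = -(78/23 + 39/14) = -1*1989/322 = -1989/322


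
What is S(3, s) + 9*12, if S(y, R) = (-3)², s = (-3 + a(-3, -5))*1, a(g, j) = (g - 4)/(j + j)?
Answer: 117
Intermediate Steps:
a(g, j) = (-4 + g)/(2*j) (a(g, j) = (-4 + g)/((2*j)) = (-4 + g)*(1/(2*j)) = (-4 + g)/(2*j))
s = -23/10 (s = (-3 + (½)*(-4 - 3)/(-5))*1 = (-3 + (½)*(-⅕)*(-7))*1 = (-3 + 7/10)*1 = -23/10*1 = -23/10 ≈ -2.3000)
S(y, R) = 9
S(3, s) + 9*12 = 9 + 9*12 = 9 + 108 = 117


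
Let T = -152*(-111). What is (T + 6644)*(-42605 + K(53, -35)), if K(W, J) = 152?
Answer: -998324748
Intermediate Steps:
T = 16872 (T = -1*(-16872) = 16872)
(T + 6644)*(-42605 + K(53, -35)) = (16872 + 6644)*(-42605 + 152) = 23516*(-42453) = -998324748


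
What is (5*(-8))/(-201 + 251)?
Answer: -4/5 ≈ -0.80000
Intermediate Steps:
(5*(-8))/(-201 + 251) = -40/50 = (1/50)*(-40) = -4/5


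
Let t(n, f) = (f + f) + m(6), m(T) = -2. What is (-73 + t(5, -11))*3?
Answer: -291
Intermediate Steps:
t(n, f) = -2 + 2*f (t(n, f) = (f + f) - 2 = 2*f - 2 = -2 + 2*f)
(-73 + t(5, -11))*3 = (-73 + (-2 + 2*(-11)))*3 = (-73 + (-2 - 22))*3 = (-73 - 24)*3 = -97*3 = -291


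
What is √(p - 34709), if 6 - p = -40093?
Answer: 7*√110 ≈ 73.417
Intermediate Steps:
p = 40099 (p = 6 - 1*(-40093) = 6 + 40093 = 40099)
√(p - 34709) = √(40099 - 34709) = √5390 = 7*√110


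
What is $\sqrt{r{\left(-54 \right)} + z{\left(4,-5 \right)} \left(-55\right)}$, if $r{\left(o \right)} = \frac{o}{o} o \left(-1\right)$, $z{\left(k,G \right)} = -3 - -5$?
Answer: $2 i \sqrt{14} \approx 7.4833 i$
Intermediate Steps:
$z{\left(k,G \right)} = 2$ ($z{\left(k,G \right)} = -3 + 5 = 2$)
$r{\left(o \right)} = - o$ ($r{\left(o \right)} = 1 o \left(-1\right) = o \left(-1\right) = - o$)
$\sqrt{r{\left(-54 \right)} + z{\left(4,-5 \right)} \left(-55\right)} = \sqrt{\left(-1\right) \left(-54\right) + 2 \left(-55\right)} = \sqrt{54 - 110} = \sqrt{-56} = 2 i \sqrt{14}$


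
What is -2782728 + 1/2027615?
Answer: -5642301033719/2027615 ≈ -2.7827e+6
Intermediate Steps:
-2782728 + 1/2027615 = -5642301033719/2027615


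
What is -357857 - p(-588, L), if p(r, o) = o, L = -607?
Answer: -357250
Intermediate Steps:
-357857 - p(-588, L) = -357857 - 1*(-607) = -357857 + 607 = -357250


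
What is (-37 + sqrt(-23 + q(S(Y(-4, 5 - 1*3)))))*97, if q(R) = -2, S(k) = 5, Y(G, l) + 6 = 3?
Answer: -3589 + 485*I ≈ -3589.0 + 485.0*I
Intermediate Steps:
Y(G, l) = -3 (Y(G, l) = -6 + 3 = -3)
(-37 + sqrt(-23 + q(S(Y(-4, 5 - 1*3)))))*97 = (-37 + sqrt(-23 - 2))*97 = (-37 + sqrt(-25))*97 = (-37 + 5*I)*97 = -3589 + 485*I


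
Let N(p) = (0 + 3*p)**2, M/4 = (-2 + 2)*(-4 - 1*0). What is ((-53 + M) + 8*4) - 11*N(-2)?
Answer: -417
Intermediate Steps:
M = 0 (M = 4*((-2 + 2)*(-4 - 1*0)) = 4*(0*(-4 + 0)) = 4*(0*(-4)) = 4*0 = 0)
N(p) = 9*p**2 (N(p) = (3*p)**2 = 9*p**2)
((-53 + M) + 8*4) - 11*N(-2) = ((-53 + 0) + 8*4) - 99*(-2)**2 = (-53 + 32) - 99*4 = -21 - 11*36 = -21 - 396 = -417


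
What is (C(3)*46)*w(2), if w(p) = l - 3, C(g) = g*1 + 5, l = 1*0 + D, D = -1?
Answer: -1472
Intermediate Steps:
l = -1 (l = 1*0 - 1 = 0 - 1 = -1)
C(g) = 5 + g (C(g) = g + 5 = 5 + g)
w(p) = -4 (w(p) = -1 - 3 = -4)
(C(3)*46)*w(2) = ((5 + 3)*46)*(-4) = (8*46)*(-4) = 368*(-4) = -1472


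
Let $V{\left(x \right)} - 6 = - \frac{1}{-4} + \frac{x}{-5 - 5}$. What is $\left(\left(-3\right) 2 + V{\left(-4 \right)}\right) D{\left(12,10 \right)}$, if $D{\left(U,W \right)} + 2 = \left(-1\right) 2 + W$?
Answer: $\frac{39}{10} \approx 3.9$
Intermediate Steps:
$V{\left(x \right)} = \frac{25}{4} - \frac{x}{10}$ ($V{\left(x \right)} = 6 + \left(- \frac{1}{-4} + \frac{x}{-5 - 5}\right) = 6 + \left(\left(-1\right) \left(- \frac{1}{4}\right) + \frac{x}{-5 - 5}\right) = 6 + \left(\frac{1}{4} + \frac{x}{-10}\right) = 6 + \left(\frac{1}{4} + x \left(- \frac{1}{10}\right)\right) = 6 - \left(- \frac{1}{4} + \frac{x}{10}\right) = \frac{25}{4} - \frac{x}{10}$)
$D{\left(U,W \right)} = -4 + W$ ($D{\left(U,W \right)} = -2 + \left(\left(-1\right) 2 + W\right) = -2 + \left(-2 + W\right) = -4 + W$)
$\left(\left(-3\right) 2 + V{\left(-4 \right)}\right) D{\left(12,10 \right)} = \left(\left(-3\right) 2 + \left(\frac{25}{4} - - \frac{2}{5}\right)\right) \left(-4 + 10\right) = \left(-6 + \left(\frac{25}{4} + \frac{2}{5}\right)\right) 6 = \left(-6 + \frac{133}{20}\right) 6 = \frac{13}{20} \cdot 6 = \frac{39}{10}$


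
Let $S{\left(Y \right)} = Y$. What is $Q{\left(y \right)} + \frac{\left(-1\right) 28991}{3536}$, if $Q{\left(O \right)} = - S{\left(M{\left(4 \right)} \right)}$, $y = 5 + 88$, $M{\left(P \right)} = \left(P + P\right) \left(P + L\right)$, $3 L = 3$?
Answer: $- \frac{170431}{3536} \approx -48.199$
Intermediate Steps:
$L = 1$ ($L = \frac{1}{3} \cdot 3 = 1$)
$M{\left(P \right)} = 2 P \left(1 + P\right)$ ($M{\left(P \right)} = \left(P + P\right) \left(P + 1\right) = 2 P \left(1 + P\right)$)
$y = 93$
$Q{\left(O \right)} = -40$ ($Q{\left(O \right)} = - 2 \cdot 4 \left(1 + 4\right) = - 2 \cdot 4 \cdot 5 = \left(-1\right) 40 = -40$)
$Q{\left(y \right)} + \frac{\left(-1\right) 28991}{3536} = -40 + \frac{\left(-1\right) 28991}{3536} = -40 - \frac{28991}{3536} = - \frac{170431}{3536}$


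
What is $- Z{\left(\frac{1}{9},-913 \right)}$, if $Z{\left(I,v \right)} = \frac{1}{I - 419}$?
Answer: $\frac{9}{3770} \approx 0.0023873$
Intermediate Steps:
$Z{\left(I,v \right)} = \frac{1}{-419 + I}$
$- Z{\left(\frac{1}{9},-913 \right)} = - \frac{1}{-419 + \frac{1}{9}} = - \frac{1}{- \frac{3770}{9}} = \left(-1\right) \left(- \frac{9}{3770}\right) = \frac{9}{3770}$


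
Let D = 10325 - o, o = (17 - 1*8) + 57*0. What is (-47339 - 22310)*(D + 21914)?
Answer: -2244787270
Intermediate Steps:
o = 9 (o = (17 - 8) + 0 = 9 + 0 = 9)
D = 10316 (D = 10325 - 1*9 = 10325 - 9 = 10316)
(-47339 - 22310)*(D + 21914) = (-47339 - 22310)*(10316 + 21914) = -69649*32230 = -2244787270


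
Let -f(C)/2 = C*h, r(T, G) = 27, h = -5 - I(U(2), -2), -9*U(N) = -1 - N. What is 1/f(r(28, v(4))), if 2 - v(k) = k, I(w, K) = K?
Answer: 1/162 ≈ 0.0061728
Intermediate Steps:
U(N) = 1/9 + N/9 (U(N) = -(-1 - N)/9 = 1/9 + N/9)
v(k) = 2 - k
h = -3 (h = -5 - 1*(-2) = -5 + 2 = -3)
f(C) = 6*C (f(C) = -2*C*(-3) = -(-6)*C = 6*C)
1/f(r(28, v(4))) = 1/(6*27) = 1/162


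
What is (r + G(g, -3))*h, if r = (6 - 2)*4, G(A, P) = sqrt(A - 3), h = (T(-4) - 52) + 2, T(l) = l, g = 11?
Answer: -864 - 108*sqrt(2) ≈ -1016.7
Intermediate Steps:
h = -54 (h = (-4 - 52) + 2 = -56 + 2 = -54)
G(A, P) = sqrt(-3 + A)
r = 16 (r = 4*4 = 16)
(r + G(g, -3))*h = (16 + sqrt(-3 + 11))*(-54) = (16 + sqrt(8))*(-54) = (16 + 2*sqrt(2))*(-54) = -864 - 108*sqrt(2)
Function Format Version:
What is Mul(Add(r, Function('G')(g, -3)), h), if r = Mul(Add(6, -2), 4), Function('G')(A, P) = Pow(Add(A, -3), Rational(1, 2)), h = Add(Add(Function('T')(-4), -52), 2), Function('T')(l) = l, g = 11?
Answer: Add(-864, Mul(-108, Pow(2, Rational(1, 2)))) ≈ -1016.7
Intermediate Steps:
h = -54 (h = Add(Add(-4, -52), 2) = Add(-56, 2) = -54)
Function('G')(A, P) = Pow(Add(-3, A), Rational(1, 2))
r = 16 (r = Mul(4, 4) = 16)
Mul(Add(r, Function('G')(g, -3)), h) = Mul(Add(16, Pow(Add(-3, 11), Rational(1, 2))), -54) = Mul(Add(16, Pow(8, Rational(1, 2))), -54) = Mul(Add(16, Mul(2, Pow(2, Rational(1, 2)))), -54) = Add(-864, Mul(-108, Pow(2, Rational(1, 2))))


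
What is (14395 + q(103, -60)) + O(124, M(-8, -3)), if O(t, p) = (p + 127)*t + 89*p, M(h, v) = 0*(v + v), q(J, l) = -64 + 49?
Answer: 30128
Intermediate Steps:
q(J, l) = -15
M(h, v) = 0 (M(h, v) = 0*(2*v) = 0)
O(t, p) = 89*p + t*(127 + p) (O(t, p) = (127 + p)*t + 89*p = t*(127 + p) + 89*p = 89*p + t*(127 + p))
(14395 + q(103, -60)) + O(124, M(-8, -3)) = (14395 - 15) + (89*0 + 127*124 + 0*124) = 14380 + (0 + 15748 + 0) = 14380 + 15748 = 30128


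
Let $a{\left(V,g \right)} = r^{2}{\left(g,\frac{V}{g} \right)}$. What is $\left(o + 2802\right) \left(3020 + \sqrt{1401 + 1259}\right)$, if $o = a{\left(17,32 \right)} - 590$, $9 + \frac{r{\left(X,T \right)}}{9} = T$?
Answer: $\frac{6201425795}{256} + \frac{8213809 \sqrt{665}}{512} \approx 2.4638 \cdot 10^{7}$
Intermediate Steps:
$r{\left(X,T \right)} = -81 + 9 T$
$a{\left(V,g \right)} = \left(-81 + \frac{9 V}{g}\right)^{2}$ ($a{\left(V,g \right)} = \left(-81 + 9 \frac{V}{g}\right)^{2} = \left(-81 + \frac{9 V}{g}\right)^{2}$)
$o = \frac{5344561}{1024}$ ($o = \frac{81 \left(17 - 288\right)^{2}}{1024} - 590 = 81 \cdot \frac{1}{1024} \left(17 - 288\right)^{2} - 590 = 81 \cdot \frac{1}{1024} \left(-271\right)^{2} - 590 = 81 \cdot \frac{1}{1024} \cdot 73441 - 590 = \frac{5948721}{1024} - 590 = \frac{5344561}{1024} \approx 5219.3$)
$\left(o + 2802\right) \left(3020 + \sqrt{1401 + 1259}\right) = \left(\frac{5344561}{1024} + 2802\right) \left(3020 + \sqrt{1401 + 1259}\right) = \frac{8213809 \left(3020 + \sqrt{2660}\right)}{1024} = \frac{8213809 \left(3020 + 2 \sqrt{665}\right)}{1024} = \frac{6201425795}{256} + \frac{8213809 \sqrt{665}}{512}$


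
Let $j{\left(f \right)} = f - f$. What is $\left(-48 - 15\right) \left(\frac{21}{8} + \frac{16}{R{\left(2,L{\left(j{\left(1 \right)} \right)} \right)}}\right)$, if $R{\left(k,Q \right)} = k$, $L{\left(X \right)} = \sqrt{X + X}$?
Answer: $- \frac{5355}{8} \approx -669.38$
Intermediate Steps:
$j{\left(f \right)} = 0$
$L{\left(X \right)} = \sqrt{2} \sqrt{X}$ ($L{\left(X \right)} = \sqrt{2 X} = \sqrt{2} \sqrt{X}$)
$\left(-48 - 15\right) \left(\frac{21}{8} + \frac{16}{R{\left(2,L{\left(j{\left(1 \right)} \right)} \right)}}\right) = \left(-48 - 15\right) \left(\frac{21}{8} + \frac{16}{2}\right) = - 63 \left(21 \cdot \frac{1}{8} + 16 \cdot \frac{1}{2}\right) = - 63 \left(\frac{21}{8} + 8\right) = \left(-63\right) \frac{85}{8} = - \frac{5355}{8}$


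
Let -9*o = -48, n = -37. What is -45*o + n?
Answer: -277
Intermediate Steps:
o = 16/3 (o = -⅑*(-48) = 16/3 ≈ 5.3333)
-45*o + n = -45*16/3 - 37 = -240 - 37 = -277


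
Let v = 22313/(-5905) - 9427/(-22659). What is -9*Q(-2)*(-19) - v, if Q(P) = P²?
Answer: 91970078012/133801395 ≈ 687.36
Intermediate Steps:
v = -449923832/133801395 (v = 22313*(-1/5905) - 9427*(-1/22659) = -22313/5905 + 9427/22659 = -449923832/133801395 ≈ -3.3626)
-9*Q(-2)*(-19) - v = -9*(-2)²*(-19) - 1*(-449923832/133801395) = -9*4*(-19) + 449923832/133801395 = -36*(-19) + 449923832/133801395 = 684 + 449923832/133801395 = 91970078012/133801395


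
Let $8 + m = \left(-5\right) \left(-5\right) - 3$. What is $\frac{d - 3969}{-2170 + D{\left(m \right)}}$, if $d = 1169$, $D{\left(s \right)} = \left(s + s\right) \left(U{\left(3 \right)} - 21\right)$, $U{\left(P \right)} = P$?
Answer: $\frac{200}{191} \approx 1.0471$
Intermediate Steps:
$m = 14$ ($m = -8 - -22 = -8 + \left(25 - 3\right) = -8 + 22 = 14$)
$D{\left(s \right)} = - 36 s$ ($D{\left(s \right)} = \left(s + s\right) \left(3 - 21\right) = 2 s \left(-18\right) = - 36 s$)
$\frac{d - 3969}{-2170 + D{\left(m \right)}} = \frac{1169 - 3969}{-2170 - 504} = - \frac{2800}{-2170 - 504} = - \frac{2800}{-2674} = \left(-2800\right) \left(- \frac{1}{2674}\right) = \frac{200}{191}$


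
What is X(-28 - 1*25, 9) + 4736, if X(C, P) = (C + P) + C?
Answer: 4639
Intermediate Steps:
X(C, P) = P + 2*C
X(-28 - 1*25, 9) + 4736 = (9 + 2*(-28 - 1*25)) + 4736 = (9 + 2*(-28 - 25)) + 4736 = (9 + 2*(-53)) + 4736 = (9 - 106) + 4736 = -97 + 4736 = 4639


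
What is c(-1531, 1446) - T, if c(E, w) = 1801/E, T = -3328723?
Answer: 5096273112/1531 ≈ 3.3287e+6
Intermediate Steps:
c(-1531, 1446) - T = 1801/(-1531) - 1*(-3328723) = 1801*(-1/1531) + 3328723 = -1801/1531 + 3328723 = 5096273112/1531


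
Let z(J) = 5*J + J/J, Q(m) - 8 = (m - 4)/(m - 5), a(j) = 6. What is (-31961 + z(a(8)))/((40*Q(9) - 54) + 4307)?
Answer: -31930/4623 ≈ -6.9068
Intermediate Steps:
Q(m) = 8 + (-4 + m)/(-5 + m) (Q(m) = 8 + (m - 4)/(m - 5) = 8 + (-4 + m)/(-5 + m))
z(J) = 1 + 5*J (z(J) = 5*J + 1 = 1 + 5*J)
(-31961 + z(a(8)))/((40*Q(9) - 54) + 4307) = (-31961 + (1 + 5*6))/((40*((-44 + 9*9)/(-5 + 9)) - 54) + 4307) = (-31961 + (1 + 30))/((40*((-44 + 81)/4) - 54) + 4307) = (-31961 + 31)/((40*((1/4)*37) - 54) + 4307) = -31930/((40*(37/4) - 54) + 4307) = -31930/((370 - 54) + 4307) = -31930/(316 + 4307) = -31930/4623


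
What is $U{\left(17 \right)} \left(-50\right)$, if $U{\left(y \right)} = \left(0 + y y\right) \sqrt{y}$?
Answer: $- 14450 \sqrt{17} \approx -59579.0$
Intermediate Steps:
$U{\left(y \right)} = y^{\frac{5}{2}}$ ($U{\left(y \right)} = \left(0 + y^{2}\right) \sqrt{y} = y^{2} \sqrt{y} = y^{\frac{5}{2}}$)
$U{\left(17 \right)} \left(-50\right) = 17^{\frac{5}{2}} \left(-50\right) = 289 \sqrt{17} \left(-50\right) = - 14450 \sqrt{17}$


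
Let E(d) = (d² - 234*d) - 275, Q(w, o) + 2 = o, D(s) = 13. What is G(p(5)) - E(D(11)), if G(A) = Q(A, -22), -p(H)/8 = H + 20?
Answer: 3124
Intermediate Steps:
p(H) = -160 - 8*H (p(H) = -8*(H + 20) = -8*(20 + H) = -160 - 8*H)
Q(w, o) = -2 + o
G(A) = -24 (G(A) = -2 - 22 = -24)
E(d) = -275 + d² - 234*d
G(p(5)) - E(D(11)) = -24 - (-275 + 13² - 234*13) = -24 - (-275 + 169 - 3042) = -24 - 1*(-3148) = -24 + 3148 = 3124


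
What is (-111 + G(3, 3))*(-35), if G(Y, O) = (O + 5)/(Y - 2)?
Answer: 3605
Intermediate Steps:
G(Y, O) = (5 + O)/(-2 + Y)
(-111 + G(3, 3))*(-35) = (-111 + (5 + 3)/(-2 + 3))*(-35) = (-111 + 8/1)*(-35) = (-111 + 1*8)*(-35) = (-111 + 8)*(-35) = -103*(-35) = 3605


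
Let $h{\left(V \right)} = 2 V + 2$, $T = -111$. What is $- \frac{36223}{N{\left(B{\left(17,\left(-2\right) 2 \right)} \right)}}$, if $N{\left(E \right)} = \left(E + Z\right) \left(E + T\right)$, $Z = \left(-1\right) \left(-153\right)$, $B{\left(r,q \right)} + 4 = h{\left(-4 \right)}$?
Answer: $\frac{3293}{1573} \approx 2.0935$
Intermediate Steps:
$h{\left(V \right)} = 2 + 2 V$
$B{\left(r,q \right)} = -10$ ($B{\left(r,q \right)} = -4 + \left(2 + 2 \left(-4\right)\right) = -4 + \left(2 - 8\right) = -4 - 6 = -10$)
$Z = 153$
$N{\left(E \right)} = \left(-111 + E\right) \left(153 + E\right)$ ($N{\left(E \right)} = \left(E + 153\right) \left(E - 111\right) = \left(153 + E\right) \left(-111 + E\right) = \left(-111 + E\right) \left(153 + E\right)$)
$- \frac{36223}{N{\left(B{\left(17,\left(-2\right) 2 \right)} \right)}} = - \frac{36223}{-16983 + \left(-10\right)^{2} + 42 \left(-10\right)} = - \frac{36223}{-16983 + 100 - 420} = - \frac{36223}{-17303} = \left(-36223\right) \left(- \frac{1}{17303}\right) = \frac{3293}{1573}$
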